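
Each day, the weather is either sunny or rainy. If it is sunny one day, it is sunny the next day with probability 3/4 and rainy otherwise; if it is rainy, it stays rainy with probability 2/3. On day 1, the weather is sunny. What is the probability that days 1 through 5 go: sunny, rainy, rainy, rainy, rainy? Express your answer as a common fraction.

2/27

Day 1 is given. For each transition, use the conditional probability from the current state:
P(rainy | sunny) = 1/4; P(rainy | rainy) = 2/3; P(rainy | rainy) = 2/3; P(rainy | rainy) = 2/3.
P = 1/4 × 2/3 × 2/3 × 2/3 = 8/108 = 2/27.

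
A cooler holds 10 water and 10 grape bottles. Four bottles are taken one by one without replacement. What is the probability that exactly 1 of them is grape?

80/323

One ordering (grape drawn first) has probability 10/20 × 10/19 × 9/18 × 8/17 = 7200/116280 = 20/323.
There are C(4,1) = 4 such orderings, each equally likely, so P = 4 × 20/323 = 80/323.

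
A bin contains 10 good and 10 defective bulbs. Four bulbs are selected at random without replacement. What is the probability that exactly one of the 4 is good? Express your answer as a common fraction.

80/323

One ordering (good drawn first) has probability 10/20 × 10/19 × 9/18 × 8/17 = 7200/116280 = 20/323.
There are C(4,1) = 4 such orderings, each equally likely, so P = 4 × 20/323 = 80/323.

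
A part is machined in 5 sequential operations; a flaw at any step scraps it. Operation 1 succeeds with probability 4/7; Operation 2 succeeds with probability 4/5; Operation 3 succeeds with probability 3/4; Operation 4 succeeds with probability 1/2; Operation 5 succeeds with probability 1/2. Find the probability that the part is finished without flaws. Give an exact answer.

3/35

The events are sequential, so multiply the conditional probabilities:
P = 4/7 × 4/5 × 3/4 × 1/2 × 1/2 = 48/560 = 3/35.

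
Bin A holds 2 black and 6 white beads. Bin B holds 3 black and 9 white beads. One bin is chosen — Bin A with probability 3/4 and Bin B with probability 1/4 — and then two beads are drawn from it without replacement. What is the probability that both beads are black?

47/1232

From Bin A: P(both black) = (2/8)(1/7) = 1/28.
From Bin B: P(both black) = (3/12)(2/11) = 1/22.
Total probability = (3/4)(1/28) + (1/4)(1/22) = 47/1232.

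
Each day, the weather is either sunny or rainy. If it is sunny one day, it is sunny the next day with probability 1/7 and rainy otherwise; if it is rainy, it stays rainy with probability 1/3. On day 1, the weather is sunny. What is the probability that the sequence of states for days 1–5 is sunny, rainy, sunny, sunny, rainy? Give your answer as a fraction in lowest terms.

Day 1 is given. For each transition, use the conditional probability from the current state:
P(rainy | sunny) = 6/7; P(sunny | rainy) = 2/3; P(sunny | sunny) = 1/7; P(rainy | sunny) = 6/7.
P = 6/7 × 2/3 × 1/7 × 6/7 = 72/1029 = 24/343.

24/343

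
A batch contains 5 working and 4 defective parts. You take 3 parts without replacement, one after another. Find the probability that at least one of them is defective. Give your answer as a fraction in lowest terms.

37/42

P(no defective) = 5/9 × 4/8 × 3/7 = 60/504 = 5/42.
P(at least one) = 1 − 5/42 = 37/42.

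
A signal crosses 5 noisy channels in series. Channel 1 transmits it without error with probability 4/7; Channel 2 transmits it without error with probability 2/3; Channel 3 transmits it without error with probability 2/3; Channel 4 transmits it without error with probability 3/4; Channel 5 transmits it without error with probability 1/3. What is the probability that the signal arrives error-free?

Each stage is reached only if all earlier stages succeed, so
P = 4/7 × 2/3 × 2/3 × 3/4 × 1/3 = 48/756 = 4/63.

4/63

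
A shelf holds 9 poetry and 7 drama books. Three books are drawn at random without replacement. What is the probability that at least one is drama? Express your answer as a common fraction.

17/20

P(no drama) = 9/16 × 8/15 × 7/14 = 504/3360 = 3/20.
P(at least one) = 1 − 3/20 = 17/20.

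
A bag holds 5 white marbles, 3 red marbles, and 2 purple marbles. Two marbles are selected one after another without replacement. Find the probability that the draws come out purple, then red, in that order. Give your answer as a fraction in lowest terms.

1/15

Multiply the probability of each draw given the previous ones:
P = 2/10 × 3/9 = 6/90 = 1/15.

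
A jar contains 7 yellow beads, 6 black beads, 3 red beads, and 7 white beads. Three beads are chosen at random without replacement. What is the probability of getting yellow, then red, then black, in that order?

Chain rule:
P = 7/23 × 3/22 × 6/21 = 126/10626 = 3/253.

3/253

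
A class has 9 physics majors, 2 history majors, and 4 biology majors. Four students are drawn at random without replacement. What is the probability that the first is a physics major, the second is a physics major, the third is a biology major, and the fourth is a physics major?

4/65

Chain rule:
P = 9/15 × 8/14 × 4/13 × 7/12 = 2016/32760 = 4/65.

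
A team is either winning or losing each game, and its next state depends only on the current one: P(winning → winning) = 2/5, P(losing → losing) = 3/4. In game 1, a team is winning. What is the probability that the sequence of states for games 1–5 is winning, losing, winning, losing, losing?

Game 1 is given. For each transition, use the conditional probability from the current state:
P(losing | winning) = 3/5; P(winning | losing) = 1/4; P(losing | winning) = 3/5; P(losing | losing) = 3/4.
P = 3/5 × 1/4 × 3/5 × 3/4 = 27/400.

27/400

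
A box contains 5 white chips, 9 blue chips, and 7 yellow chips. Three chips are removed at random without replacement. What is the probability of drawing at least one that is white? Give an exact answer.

11/19

P(no white) = 16/21 × 15/20 × 14/19 = 3360/7980 = 8/19.
P(at least one) = 1 − 8/19 = 11/19.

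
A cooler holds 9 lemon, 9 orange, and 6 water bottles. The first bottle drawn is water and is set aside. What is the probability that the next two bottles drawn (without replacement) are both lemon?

36/253

With the first bottle removed, 9 lemon remain out of 23.
P = 9/23 × 8/22 = 72/506 = 36/253.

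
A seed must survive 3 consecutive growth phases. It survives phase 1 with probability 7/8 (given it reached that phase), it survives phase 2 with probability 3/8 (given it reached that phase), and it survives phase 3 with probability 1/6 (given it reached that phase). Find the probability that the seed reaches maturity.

Multiplying along the chain,
P = 7/8 × 3/8 × 1/6 = 21/384 = 7/128.

7/128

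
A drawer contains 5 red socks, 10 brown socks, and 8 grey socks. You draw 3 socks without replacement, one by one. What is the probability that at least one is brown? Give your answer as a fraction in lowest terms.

P(no brown) = 13/23 × 12/22 × 11/21 = 1716/10626 = 26/161.
P(at least one) = 1 − 26/161 = 135/161.

135/161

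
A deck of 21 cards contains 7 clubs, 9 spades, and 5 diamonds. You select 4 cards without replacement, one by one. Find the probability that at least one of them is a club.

P(no clubs) = 14/21 × 13/20 × 12/19 × 11/18 = 24024/143640 = 143/855.
P(at least one) = 1 − 143/855 = 712/855.

712/855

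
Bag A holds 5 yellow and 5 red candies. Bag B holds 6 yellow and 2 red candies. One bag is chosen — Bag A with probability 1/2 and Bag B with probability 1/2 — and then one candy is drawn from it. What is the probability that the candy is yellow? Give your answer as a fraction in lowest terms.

From Bag A: P(yellow) = 5/10.
From Bag B: P(yellow) = 6/8.
Total probability = (1/2)(5/10) + (1/2)(6/8) = 5/8.

5/8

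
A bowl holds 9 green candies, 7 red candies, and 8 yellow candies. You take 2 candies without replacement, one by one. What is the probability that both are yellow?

P = 8/24 × 7/23 = 56/552 = 7/69.

7/69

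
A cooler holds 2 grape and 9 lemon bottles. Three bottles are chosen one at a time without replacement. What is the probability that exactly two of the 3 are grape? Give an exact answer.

One ordering (grape drawn first) has probability 2/11 × 1/10 × 9/9 = 18/990 = 1/55.
There are C(3,2) = 3 such orderings, each equally likely, so P = 3 × 1/55 = 3/55.

3/55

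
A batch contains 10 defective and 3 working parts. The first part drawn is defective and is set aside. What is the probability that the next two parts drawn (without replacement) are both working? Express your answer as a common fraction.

With the first part removed, 3 working remain out of 12.
P = 3/12 × 2/11 = 6/132 = 1/22.

1/22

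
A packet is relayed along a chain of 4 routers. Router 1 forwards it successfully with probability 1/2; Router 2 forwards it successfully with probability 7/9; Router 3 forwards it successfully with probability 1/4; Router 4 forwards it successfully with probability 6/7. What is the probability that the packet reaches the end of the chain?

The events are sequential, so multiply the conditional probabilities:
P = 1/2 × 7/9 × 1/4 × 6/7 = 42/504 = 1/12.

1/12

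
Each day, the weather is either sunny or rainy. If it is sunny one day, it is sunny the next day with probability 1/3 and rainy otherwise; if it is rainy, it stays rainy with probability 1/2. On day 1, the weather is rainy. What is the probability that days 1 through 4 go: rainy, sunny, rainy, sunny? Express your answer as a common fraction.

Day 1 is given. For each transition, use the conditional probability from the current state:
P(sunny | rainy) = 1/2; P(rainy | sunny) = 2/3; P(sunny | rainy) = 1/2.
P = 1/2 × 2/3 × 1/2 = 2/12 = 1/6.

1/6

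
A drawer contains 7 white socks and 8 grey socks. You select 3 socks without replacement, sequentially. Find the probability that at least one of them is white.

P(no white) = 8/15 × 7/14 × 6/13 = 336/2730 = 8/65.
P(at least one) = 1 − 8/65 = 57/65.

57/65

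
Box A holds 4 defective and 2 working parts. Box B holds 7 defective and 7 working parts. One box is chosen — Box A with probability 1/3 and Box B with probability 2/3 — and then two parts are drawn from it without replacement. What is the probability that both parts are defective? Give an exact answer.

56/195

From Box A: P(both defective) = (4/6)(3/5) = 2/5.
From Box B: P(both defective) = (7/14)(6/13) = 3/13.
Total probability = (1/3)(2/5) + (2/3)(3/13) = 56/195.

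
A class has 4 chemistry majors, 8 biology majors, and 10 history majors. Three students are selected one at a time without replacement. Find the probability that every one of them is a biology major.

2/55

P(all biology majors) = 8/22 × 7/21 × 6/20 = 336/9240 = 2/55.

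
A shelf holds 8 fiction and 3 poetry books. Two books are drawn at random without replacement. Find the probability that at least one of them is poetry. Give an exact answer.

27/55

P(no poetry) = 8/11 × 7/10 = 56/110 = 28/55.
P(at least one) = 1 − 28/55 = 27/55.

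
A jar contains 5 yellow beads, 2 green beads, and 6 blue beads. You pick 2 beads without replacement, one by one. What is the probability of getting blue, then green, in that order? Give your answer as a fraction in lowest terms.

Multiply the probability of each draw given the previous ones:
P = 6/13 × 2/12 = 12/156 = 1/13.

1/13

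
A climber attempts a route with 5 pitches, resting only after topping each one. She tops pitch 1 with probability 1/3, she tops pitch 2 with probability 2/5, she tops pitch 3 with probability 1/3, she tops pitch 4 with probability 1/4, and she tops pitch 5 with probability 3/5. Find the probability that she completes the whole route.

1/150

Each stage is reached only if all earlier stages succeed, so
P = 1/3 × 2/5 × 1/3 × 1/4 × 3/5 = 6/900 = 1/150.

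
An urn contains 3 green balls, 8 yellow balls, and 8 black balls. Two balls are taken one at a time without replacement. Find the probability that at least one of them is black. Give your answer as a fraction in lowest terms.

116/171

P(no black) = 11/19 × 10/18 = 110/342 = 55/171.
P(at least one) = 1 − 55/171 = 116/171.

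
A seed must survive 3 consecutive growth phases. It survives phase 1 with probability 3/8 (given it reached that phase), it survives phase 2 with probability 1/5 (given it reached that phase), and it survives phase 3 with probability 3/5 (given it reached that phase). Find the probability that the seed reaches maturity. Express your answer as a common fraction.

The events are sequential, so multiply the conditional probabilities:
P = 3/8 × 1/5 × 3/5 = 9/200.

9/200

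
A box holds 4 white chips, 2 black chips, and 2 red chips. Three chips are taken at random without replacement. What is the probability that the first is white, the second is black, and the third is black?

1/42

Chain rule:
P = 4/8 × 2/7 × 1/6 = 8/336 = 1/42.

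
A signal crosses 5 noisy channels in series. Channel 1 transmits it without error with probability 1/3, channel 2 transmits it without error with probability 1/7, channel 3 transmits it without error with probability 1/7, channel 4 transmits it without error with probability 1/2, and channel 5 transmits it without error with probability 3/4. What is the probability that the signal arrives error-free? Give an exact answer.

Each stage is reached only if all earlier stages succeed, so
P = 1/3 × 1/7 × 1/7 × 1/2 × 3/4 = 3/1176 = 1/392.

1/392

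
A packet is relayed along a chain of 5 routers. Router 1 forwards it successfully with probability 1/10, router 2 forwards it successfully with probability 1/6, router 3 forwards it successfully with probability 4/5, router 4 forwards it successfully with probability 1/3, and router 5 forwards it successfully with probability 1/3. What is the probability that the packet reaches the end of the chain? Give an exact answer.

1/675

Multiplying along the chain,
P = 1/10 × 1/6 × 4/5 × 1/3 × 1/3 = 4/2700 = 1/675.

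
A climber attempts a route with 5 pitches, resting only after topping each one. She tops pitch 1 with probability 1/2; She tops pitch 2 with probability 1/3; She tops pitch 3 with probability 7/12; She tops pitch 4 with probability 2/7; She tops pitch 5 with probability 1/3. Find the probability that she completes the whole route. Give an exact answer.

1/108

Each stage is reached only if all earlier stages succeed, so
P = 1/2 × 1/3 × 7/12 × 2/7 × 1/3 = 14/1512 = 1/108.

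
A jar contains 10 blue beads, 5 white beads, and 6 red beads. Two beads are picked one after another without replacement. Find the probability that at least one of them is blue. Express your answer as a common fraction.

31/42

P(no blue) = 11/21 × 10/20 = 110/420 = 11/42.
P(at least one) = 1 − 11/42 = 31/42.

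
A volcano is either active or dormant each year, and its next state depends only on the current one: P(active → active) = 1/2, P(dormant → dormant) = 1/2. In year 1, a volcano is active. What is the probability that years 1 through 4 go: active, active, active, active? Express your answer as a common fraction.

1/8

Year 1 is given. For each transition, use the conditional probability from the current state:
P(active | active) = 1/2; P(active | active) = 1/2; P(active | active) = 1/2.
P = 1/2 × 1/2 × 1/2 = 1/8.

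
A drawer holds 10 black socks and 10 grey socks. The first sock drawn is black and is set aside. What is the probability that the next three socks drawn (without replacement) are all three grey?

40/323

With the first sock removed, 10 grey remain out of 19.
P = 10/19 × 9/18 × 8/17 = 720/5814 = 40/323.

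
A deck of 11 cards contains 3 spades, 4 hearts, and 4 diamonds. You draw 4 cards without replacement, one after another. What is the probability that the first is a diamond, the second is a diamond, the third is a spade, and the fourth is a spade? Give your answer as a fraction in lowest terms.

1/110

Multiply the probability of each draw given the previous ones:
P = 4/11 × 3/10 × 3/9 × 2/8 = 72/7920 = 1/110.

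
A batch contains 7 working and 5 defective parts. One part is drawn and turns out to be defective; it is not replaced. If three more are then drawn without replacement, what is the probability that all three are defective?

4/165

With the first part removed, 4 defective remain out of 11.
P = 4/11 × 3/10 × 2/9 = 24/990 = 4/165.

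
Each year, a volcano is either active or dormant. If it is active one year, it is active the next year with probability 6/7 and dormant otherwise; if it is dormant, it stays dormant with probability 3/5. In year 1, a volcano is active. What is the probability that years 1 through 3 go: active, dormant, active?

Year 1 is given. For each transition, use the conditional probability from the current state:
P(dormant | active) = 1/7; P(active | dormant) = 2/5.
P = 1/7 × 2/5 = 2/35.

2/35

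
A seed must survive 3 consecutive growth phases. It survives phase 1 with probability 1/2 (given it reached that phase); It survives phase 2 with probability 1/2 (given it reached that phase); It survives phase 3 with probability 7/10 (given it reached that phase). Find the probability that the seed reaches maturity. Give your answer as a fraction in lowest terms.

The events are sequential, so multiply the conditional probabilities:
P = 1/2 × 1/2 × 7/10 = 7/40.

7/40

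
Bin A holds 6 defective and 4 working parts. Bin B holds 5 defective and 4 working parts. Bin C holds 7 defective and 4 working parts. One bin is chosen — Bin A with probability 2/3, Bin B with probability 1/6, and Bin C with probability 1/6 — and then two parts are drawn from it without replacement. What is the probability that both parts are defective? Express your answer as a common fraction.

From Bin A: P(both defective) = (6/10)(5/9) = 1/3.
From Bin B: P(both defective) = (5/9)(4/8) = 5/18.
From Bin C: P(both defective) = (7/11)(6/10) = 21/55.
Total probability = (2/3)(1/3) + (1/6)(5/18) + (1/6)(21/55) = 1973/5940.

1973/5940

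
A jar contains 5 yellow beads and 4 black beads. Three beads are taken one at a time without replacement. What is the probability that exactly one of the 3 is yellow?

One ordering (yellow drawn first) has probability 5/9 × 4/8 × 3/7 = 60/504 = 5/42.
There are C(3,1) = 3 such orderings, each equally likely, so P = 3 × 5/42 = 5/14.

5/14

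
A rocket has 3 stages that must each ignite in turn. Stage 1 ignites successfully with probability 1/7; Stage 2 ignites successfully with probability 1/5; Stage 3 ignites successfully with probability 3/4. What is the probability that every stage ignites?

Multiplying along the chain,
P = 1/7 × 1/5 × 3/4 = 3/140.

3/140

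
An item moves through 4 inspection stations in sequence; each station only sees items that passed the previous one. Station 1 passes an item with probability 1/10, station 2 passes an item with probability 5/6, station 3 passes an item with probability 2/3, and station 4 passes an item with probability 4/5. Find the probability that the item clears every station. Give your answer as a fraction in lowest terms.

2/45

Multiplying along the chain,
P = 1/10 × 5/6 × 2/3 × 4/5 = 40/900 = 2/45.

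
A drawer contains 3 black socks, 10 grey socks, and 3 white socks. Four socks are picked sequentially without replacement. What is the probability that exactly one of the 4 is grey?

One ordering (grey drawn first) has probability 10/16 × 6/15 × 5/14 × 4/13 = 1200/43680 = 5/182.
There are C(4,1) = 4 such orderings, each equally likely, so P = 4 × 5/182 = 10/91.

10/91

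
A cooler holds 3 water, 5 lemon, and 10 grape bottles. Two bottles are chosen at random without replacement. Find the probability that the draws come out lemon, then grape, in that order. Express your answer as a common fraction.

Multiply the probability of each draw given the previous ones:
P = 5/18 × 10/17 = 50/306 = 25/153.

25/153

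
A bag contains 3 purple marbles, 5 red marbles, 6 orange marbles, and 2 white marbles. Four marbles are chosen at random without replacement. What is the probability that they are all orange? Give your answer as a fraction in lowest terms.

3/364

P(every draw is orange) = 6/16 × 5/15 × 4/14 × 3/13 = 360/43680 = 3/364.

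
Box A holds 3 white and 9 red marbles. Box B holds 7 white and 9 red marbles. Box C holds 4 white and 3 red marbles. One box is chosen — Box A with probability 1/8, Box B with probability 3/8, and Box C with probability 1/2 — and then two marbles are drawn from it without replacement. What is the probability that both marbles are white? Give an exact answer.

5277/24640

From Box A: P(both white) = (3/12)(2/11) = 1/22.
From Box B: P(both white) = (7/16)(6/15) = 7/40.
From Box C: P(both white) = (4/7)(3/6) = 2/7.
Total probability = (1/8)(1/22) + (3/8)(7/40) + (1/2)(2/7) = 5277/24640.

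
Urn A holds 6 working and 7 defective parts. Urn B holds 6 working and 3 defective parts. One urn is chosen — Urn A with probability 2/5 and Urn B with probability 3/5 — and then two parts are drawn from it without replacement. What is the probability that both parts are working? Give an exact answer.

From Urn A: P(both working) = (6/13)(5/12) = 5/26.
From Urn B: P(both working) = (6/9)(5/8) = 5/12.
Total probability = (2/5)(5/26) + (3/5)(5/12) = 17/52.

17/52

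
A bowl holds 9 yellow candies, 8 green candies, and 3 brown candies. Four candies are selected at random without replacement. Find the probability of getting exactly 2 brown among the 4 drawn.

One ordering (brown drawn first) has probability 3/20 × 2/19 × 17/18 × 16/17 = 1632/116280 = 4/285.
There are C(4,2) = 6 such orderings, each equally likely, so P = 6 × 4/285 = 8/95.

8/95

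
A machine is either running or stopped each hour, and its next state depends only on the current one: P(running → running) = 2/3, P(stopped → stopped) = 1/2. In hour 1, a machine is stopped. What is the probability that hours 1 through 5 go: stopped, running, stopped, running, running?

1/18

Hour 1 is given. For each transition, use the conditional probability from the current state:
P(running | stopped) = 1/2; P(stopped | running) = 1/3; P(running | stopped) = 1/2; P(running | running) = 2/3.
P = 1/2 × 1/3 × 1/2 × 2/3 = 2/36 = 1/18.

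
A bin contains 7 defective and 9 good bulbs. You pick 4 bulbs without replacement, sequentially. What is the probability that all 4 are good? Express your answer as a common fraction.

P(all good) = 9/16 × 8/15 × 7/14 × 6/13 = 3024/43680 = 9/130.

9/130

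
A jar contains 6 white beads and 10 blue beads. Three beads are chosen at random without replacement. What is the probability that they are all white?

1/28

P = 6/16 × 5/15 × 4/14 = 120/3360 = 1/28.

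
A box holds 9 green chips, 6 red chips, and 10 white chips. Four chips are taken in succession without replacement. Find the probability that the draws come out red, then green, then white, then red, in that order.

9/1012

Each draw changes the counts, so multiply the conditional probabilities along the sequence:
P = 6/25 × 9/24 × 10/23 × 5/22 = 2700/303600 = 9/1012.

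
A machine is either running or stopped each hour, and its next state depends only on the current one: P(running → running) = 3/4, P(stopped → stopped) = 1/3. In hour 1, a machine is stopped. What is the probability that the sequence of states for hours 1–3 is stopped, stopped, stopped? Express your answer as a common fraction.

1/9

Hour 1 is given. For each transition, use the conditional probability from the current state:
P(stopped | stopped) = 1/3; P(stopped | stopped) = 1/3.
P = 1/3 × 1/3 = 1/9.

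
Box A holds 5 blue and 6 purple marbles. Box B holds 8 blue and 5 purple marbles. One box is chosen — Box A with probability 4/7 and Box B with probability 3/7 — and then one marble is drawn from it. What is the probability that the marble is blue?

524/1001

From Box A: P(blue) = 5/11.
From Box B: P(blue) = 8/13.
Total probability = (4/7)(5/11) + (3/7)(8/13) = 524/1001.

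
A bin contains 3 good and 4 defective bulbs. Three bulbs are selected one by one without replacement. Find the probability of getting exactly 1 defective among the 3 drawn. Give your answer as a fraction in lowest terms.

12/35

One ordering (defective drawn first) has probability 4/7 × 3/6 × 2/5 = 24/210 = 4/35.
There are C(3,1) = 3 such orderings, each equally likely, so P = 3 × 4/35 = 12/35.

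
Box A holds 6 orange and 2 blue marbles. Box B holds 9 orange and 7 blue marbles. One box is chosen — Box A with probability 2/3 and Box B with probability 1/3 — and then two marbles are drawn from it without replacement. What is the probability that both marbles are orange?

From Box A: P(both orange) = (6/8)(5/7) = 15/28.
From Box B: P(both orange) = (9/16)(8/15) = 3/10.
Total probability = (2/3)(15/28) + (1/3)(3/10) = 16/35.

16/35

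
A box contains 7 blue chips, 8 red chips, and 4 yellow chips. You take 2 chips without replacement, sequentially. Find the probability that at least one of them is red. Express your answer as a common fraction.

P(no red) = 11/19 × 10/18 = 110/342 = 55/171.
P(at least one) = 1 − 55/171 = 116/171.

116/171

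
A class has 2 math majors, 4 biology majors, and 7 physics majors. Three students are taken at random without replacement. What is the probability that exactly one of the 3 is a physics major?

One ordering (a physics major drawn first) has probability 7/13 × 6/12 × 5/11 = 210/1716 = 35/286.
There are C(3,1) = 3 such orderings, each equally likely, so P = 3 × 35/286 = 105/286.

105/286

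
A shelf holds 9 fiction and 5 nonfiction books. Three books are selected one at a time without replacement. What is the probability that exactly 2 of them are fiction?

One ordering (fiction drawn first) has probability 9/14 × 8/13 × 5/12 = 360/2184 = 15/91.
There are C(3,2) = 3 such orderings, each equally likely, so P = 3 × 15/91 = 45/91.

45/91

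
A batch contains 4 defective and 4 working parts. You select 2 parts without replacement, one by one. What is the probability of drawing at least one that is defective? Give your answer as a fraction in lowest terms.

11/14

P(no defective) = 4/8 × 3/7 = 12/56 = 3/14.
P(at least one) = 1 − 3/14 = 11/14.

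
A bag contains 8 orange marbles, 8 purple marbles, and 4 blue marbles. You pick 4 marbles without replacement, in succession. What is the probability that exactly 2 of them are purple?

One ordering (purple drawn first) has probability 8/20 × 7/19 × 12/18 × 11/17 = 7392/116280 = 308/4845.
There are C(4,2) = 6 such orderings, each equally likely, so P = 6 × 308/4845 = 616/1615.

616/1615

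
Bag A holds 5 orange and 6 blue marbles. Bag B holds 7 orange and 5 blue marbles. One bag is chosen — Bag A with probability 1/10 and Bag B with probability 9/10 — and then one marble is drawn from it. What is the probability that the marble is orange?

From Bag A: P(orange) = 5/11.
From Bag B: P(orange) = 7/12.
Total probability = (1/10)(5/11) + (9/10)(7/12) = 251/440.

251/440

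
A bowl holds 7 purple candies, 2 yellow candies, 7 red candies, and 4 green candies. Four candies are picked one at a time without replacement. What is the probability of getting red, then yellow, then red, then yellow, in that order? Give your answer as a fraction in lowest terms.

7/9690

Each draw changes the counts, so multiply the conditional probabilities along the sequence:
P = 7/20 × 2/19 × 6/18 × 1/17 = 84/116280 = 7/9690.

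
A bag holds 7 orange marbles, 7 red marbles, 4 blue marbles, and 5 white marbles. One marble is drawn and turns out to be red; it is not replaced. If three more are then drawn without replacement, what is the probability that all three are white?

1/154

After the first draw, 5 of the remaining 22 marbles are white.
P = 5/22 × 4/21 × 3/20 = 60/9240 = 1/154.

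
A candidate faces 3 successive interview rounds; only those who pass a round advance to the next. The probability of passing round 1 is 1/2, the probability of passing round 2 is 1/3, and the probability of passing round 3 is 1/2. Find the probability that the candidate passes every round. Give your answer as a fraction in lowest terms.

Each stage is reached only if all earlier stages succeed, so
P = 1/2 × 1/3 × 1/2 = 1/12.

1/12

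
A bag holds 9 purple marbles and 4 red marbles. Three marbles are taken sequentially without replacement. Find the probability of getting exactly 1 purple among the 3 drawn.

27/143

One ordering (purple drawn first) has probability 9/13 × 4/12 × 3/11 = 108/1716 = 9/143.
There are C(3,1) = 3 such orderings, each equally likely, so P = 3 × 9/143 = 27/143.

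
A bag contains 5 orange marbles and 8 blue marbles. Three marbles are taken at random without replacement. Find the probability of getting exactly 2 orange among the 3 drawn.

One ordering (orange drawn first) has probability 5/13 × 4/12 × 8/11 = 160/1716 = 40/429.
There are C(3,2) = 3 such orderings, each equally likely, so P = 3 × 40/429 = 40/143.

40/143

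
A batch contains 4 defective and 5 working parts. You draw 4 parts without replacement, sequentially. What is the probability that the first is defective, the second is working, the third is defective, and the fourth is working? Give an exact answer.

5/63

Chain rule:
P = 4/9 × 5/8 × 3/7 × 4/6 = 240/3024 = 5/63.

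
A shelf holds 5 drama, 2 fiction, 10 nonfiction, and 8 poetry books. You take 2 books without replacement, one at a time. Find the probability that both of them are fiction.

1/300

P = 2/25 × 1/24 = 2/600 = 1/300.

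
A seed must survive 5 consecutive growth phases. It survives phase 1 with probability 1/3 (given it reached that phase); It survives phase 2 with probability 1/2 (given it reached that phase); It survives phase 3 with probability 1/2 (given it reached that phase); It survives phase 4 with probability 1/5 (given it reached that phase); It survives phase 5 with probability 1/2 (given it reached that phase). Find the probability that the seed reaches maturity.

Each stage is reached only if all earlier stages succeed, so
P = 1/3 × 1/2 × 1/2 × 1/5 × 1/2 = 1/120.

1/120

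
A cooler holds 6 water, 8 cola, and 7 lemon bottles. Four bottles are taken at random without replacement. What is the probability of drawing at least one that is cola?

1054/1197

P(no cola) = 13/21 × 12/20 × 11/19 × 10/18 = 17160/143640 = 143/1197.
P(at least one) = 1 − 143/1197 = 1054/1197.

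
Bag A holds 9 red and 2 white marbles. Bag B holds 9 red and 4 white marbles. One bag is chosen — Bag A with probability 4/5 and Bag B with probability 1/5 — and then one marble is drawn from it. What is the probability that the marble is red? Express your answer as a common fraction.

From Bag A: P(red) = 9/11.
From Bag B: P(red) = 9/13.
Total probability = (4/5)(9/11) + (1/5)(9/13) = 567/715.

567/715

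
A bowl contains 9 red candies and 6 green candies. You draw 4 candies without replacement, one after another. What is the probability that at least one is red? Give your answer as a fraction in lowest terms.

90/91

P(no red) = 6/15 × 5/14 × 4/13 × 3/12 = 360/32760 = 1/91.
P(at least one) = 1 − 1/91 = 90/91.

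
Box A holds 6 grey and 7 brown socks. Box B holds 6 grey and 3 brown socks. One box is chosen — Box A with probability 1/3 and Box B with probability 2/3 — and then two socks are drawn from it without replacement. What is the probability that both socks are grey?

From Box A: P(both grey) = (6/13)(5/12) = 5/26.
From Box B: P(both grey) = (6/9)(5/8) = 5/12.
Total probability = (1/3)(5/26) + (2/3)(5/12) = 40/117.

40/117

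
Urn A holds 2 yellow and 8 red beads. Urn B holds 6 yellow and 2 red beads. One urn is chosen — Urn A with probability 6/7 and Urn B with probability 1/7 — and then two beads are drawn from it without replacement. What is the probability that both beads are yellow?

281/2940

From Urn A: P(both yellow) = (2/10)(1/9) = 1/45.
From Urn B: P(both yellow) = (6/8)(5/7) = 15/28.
Total probability = (6/7)(1/45) + (1/7)(15/28) = 281/2940.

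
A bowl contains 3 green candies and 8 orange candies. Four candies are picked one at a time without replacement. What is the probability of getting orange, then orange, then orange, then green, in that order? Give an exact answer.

7/55

Chain rule:
P = 8/11 × 7/10 × 6/9 × 3/8 = 1008/7920 = 7/55.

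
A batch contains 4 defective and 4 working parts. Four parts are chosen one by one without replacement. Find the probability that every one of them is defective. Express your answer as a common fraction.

P(all defective) = 4/8 × 3/7 × 2/6 × 1/5 = 24/1680 = 1/70.

1/70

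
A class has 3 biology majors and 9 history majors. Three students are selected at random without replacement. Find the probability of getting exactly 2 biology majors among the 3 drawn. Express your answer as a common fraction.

One ordering (biology majors drawn first) has probability 3/12 × 2/11 × 9/10 = 54/1320 = 9/220.
There are C(3,2) = 3 such orderings, each equally likely, so P = 3 × 9/220 = 27/220.

27/220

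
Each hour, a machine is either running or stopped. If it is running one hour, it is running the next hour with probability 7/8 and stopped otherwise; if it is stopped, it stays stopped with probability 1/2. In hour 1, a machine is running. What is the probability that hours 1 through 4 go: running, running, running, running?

343/512

Hour 1 is given. For each transition, use the conditional probability from the current state:
P(running | running) = 7/8; P(running | running) = 7/8; P(running | running) = 7/8.
P = 7/8 × 7/8 × 7/8 = 343/512.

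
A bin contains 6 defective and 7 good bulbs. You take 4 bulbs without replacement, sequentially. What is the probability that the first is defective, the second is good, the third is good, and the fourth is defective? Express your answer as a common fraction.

Each draw changes the counts, so multiply the conditional probabilities along the sequence:
P = 6/13 × 7/12 × 6/11 × 5/10 = 1260/17160 = 21/286.

21/286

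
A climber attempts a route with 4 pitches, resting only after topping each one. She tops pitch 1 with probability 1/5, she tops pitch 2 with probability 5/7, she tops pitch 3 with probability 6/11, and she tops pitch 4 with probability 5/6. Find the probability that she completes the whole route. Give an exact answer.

Multiplying along the chain,
P = 1/5 × 5/7 × 6/11 × 5/6 = 150/2310 = 5/77.

5/77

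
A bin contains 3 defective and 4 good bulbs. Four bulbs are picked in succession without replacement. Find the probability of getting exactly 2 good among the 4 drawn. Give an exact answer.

18/35

One ordering (good drawn first) has probability 4/7 × 3/6 × 3/5 × 2/4 = 72/840 = 3/35.
There are C(4,2) = 6 such orderings, each equally likely, so P = 6 × 3/35 = 18/35.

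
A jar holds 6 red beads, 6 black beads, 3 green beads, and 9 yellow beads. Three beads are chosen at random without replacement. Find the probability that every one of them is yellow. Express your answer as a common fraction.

21/506

P(every draw is yellow) = 9/24 × 8/23 × 7/22 = 504/12144 = 21/506.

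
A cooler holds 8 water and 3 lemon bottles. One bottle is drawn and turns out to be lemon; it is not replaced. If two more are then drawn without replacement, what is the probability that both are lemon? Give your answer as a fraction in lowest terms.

1/45

With the first bottle removed, 2 lemon remain out of 10.
P = 2/10 × 1/9 = 2/90 = 1/45.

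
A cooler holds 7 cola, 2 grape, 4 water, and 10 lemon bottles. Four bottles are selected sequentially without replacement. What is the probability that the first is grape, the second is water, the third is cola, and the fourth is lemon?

Multiply the probability of each draw given the previous ones:
P = 2/23 × 4/22 × 7/21 × 10/20 = 560/212520 = 2/759.

2/759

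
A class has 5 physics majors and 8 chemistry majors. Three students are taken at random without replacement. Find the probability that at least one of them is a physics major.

P(no physics majors) = 8/13 × 7/12 × 6/11 = 336/1716 = 28/143.
P(at least one) = 1 − 28/143 = 115/143.

115/143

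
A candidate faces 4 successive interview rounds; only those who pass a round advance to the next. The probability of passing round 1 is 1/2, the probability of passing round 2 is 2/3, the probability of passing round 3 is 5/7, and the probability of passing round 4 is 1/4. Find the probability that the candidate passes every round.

5/84

The events are sequential, so multiply the conditional probabilities:
P = 1/2 × 2/3 × 5/7 × 1/4 = 10/168 = 5/84.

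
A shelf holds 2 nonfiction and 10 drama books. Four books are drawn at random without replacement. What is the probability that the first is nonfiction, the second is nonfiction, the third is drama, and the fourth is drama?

1/66

Each draw changes the counts, so multiply the conditional probabilities along the sequence:
P = 2/12 × 1/11 × 10/10 × 9/9 = 180/11880 = 1/66.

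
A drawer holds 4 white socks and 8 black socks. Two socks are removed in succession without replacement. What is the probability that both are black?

P(every draw is black) = 8/12 × 7/11 = 56/132 = 14/33.

14/33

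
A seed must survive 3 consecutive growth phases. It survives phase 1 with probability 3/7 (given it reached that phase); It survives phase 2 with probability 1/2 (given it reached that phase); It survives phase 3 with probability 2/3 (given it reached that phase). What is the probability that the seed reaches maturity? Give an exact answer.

1/7

Multiplying along the chain,
P = 3/7 × 1/2 × 2/3 = 6/42 = 1/7.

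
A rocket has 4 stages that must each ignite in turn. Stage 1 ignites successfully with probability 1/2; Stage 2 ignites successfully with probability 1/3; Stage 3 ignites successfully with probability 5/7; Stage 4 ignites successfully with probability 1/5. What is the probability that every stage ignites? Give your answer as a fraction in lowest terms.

1/42

The events are sequential, so multiply the conditional probabilities:
P = 1/2 × 1/3 × 5/7 × 1/5 = 5/210 = 1/42.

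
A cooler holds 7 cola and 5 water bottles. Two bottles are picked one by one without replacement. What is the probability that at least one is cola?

P(no cola) = 5/12 × 4/11 = 20/132 = 5/33.
P(at least one) = 1 − 5/33 = 28/33.

28/33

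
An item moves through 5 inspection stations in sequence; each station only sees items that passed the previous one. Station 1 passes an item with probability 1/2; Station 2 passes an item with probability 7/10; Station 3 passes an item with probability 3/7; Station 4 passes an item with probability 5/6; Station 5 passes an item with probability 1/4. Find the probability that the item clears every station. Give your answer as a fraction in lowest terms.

The events are sequential, so multiply the conditional probabilities:
P = 1/2 × 7/10 × 3/7 × 5/6 × 1/4 = 105/3360 = 1/32.

1/32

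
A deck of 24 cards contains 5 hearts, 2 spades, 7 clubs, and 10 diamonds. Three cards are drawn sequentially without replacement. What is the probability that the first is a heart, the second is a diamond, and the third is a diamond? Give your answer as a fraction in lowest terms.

75/2024

Chain rule:
P = 5/24 × 10/23 × 9/22 = 450/12144 = 75/2024.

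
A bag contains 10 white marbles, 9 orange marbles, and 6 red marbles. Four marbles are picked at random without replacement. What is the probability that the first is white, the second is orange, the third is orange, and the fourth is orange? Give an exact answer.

Multiply the probability of each draw given the previous ones:
P = 10/25 × 9/24 × 8/23 × 7/22 = 5040/303600 = 21/1265.

21/1265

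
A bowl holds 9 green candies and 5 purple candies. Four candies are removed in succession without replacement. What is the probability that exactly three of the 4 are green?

60/143

One ordering (green drawn first) has probability 9/14 × 8/13 × 7/12 × 5/11 = 2520/24024 = 15/143.
There are C(4,3) = 4 such orderings, each equally likely, so P = 4 × 15/143 = 60/143.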